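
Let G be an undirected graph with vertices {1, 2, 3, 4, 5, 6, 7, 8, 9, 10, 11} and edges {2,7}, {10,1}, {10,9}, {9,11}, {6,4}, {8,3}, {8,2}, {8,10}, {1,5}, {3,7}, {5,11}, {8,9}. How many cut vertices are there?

1

Removing 8 increases the component count from 2 to 3, so 8 is a cut vertex.
By contrast removing 3 leaves 2 components; it is not a cut vertex. No other vertex is a cut vertex either.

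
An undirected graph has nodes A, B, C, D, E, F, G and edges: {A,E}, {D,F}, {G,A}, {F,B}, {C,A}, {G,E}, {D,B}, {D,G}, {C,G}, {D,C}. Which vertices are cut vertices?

Removing D increases the component count from 1 to 2, so D is a cut vertex.
By contrast removing G leaves 1 component; it is not a cut vertex. No other vertex is a cut vertex either.

D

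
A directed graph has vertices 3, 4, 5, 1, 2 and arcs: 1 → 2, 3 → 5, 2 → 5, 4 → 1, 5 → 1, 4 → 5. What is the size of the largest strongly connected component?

3

{1, 2, 5} are all mutually reachable — one SCC of size 3.
{3} is an SCC by itself.
{4} is an SCC by itself.
The largest has 3 vertices.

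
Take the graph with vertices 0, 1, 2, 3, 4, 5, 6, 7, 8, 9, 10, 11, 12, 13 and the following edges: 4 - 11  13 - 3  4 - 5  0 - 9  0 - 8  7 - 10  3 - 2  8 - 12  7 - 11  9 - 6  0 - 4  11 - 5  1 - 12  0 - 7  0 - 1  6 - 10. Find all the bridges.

The edges on the cycle 0-9-6-10-7-0 are not bridges since each lies on that cycle.
But removing 3 - 2 disconnects 3 from 2; removing 13 - 3 disconnects 13 from 3 — these are bridges.

13-3, 2-3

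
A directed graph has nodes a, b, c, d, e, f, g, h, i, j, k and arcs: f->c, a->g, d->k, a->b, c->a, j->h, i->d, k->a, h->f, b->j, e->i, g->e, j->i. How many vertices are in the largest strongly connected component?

11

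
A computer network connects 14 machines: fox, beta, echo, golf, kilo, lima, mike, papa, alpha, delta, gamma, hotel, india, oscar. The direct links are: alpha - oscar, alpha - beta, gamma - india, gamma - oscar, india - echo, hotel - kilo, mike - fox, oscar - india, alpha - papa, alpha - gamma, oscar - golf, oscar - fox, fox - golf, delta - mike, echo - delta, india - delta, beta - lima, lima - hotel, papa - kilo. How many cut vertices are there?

Removing alpha increases the component count from 1 to 2, so alpha is a cut vertex.
By contrast removing papa leaves 1 component; it is not a cut vertex. No other vertex is a cut vertex either.

1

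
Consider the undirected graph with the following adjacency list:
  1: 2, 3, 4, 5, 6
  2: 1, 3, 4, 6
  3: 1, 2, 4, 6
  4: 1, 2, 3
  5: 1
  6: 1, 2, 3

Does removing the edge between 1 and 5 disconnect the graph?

Removing 1-5 leaves no path between 1 and 5: the component count goes from 1 to 2. So it is a bridge.

Yes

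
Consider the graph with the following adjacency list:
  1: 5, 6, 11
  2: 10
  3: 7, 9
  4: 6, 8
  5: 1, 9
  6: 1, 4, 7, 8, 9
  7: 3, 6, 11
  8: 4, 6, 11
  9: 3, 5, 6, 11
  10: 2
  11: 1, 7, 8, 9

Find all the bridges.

10-2

The edges on the cycle 6-1-5-9-6 are not bridges since each lies on that cycle.
But removing 10-2 disconnects 10 from 2 — this is a bridge.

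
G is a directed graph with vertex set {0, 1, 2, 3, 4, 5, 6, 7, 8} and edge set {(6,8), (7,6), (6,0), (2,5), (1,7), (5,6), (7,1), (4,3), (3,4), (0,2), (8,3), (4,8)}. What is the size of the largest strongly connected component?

{0, 2, 5, 6} are all mutually reachable — one SCC of size 4.
{3, 4, 8} are all mutually reachable — one SCC of size 3.
{1, 7} are all mutually reachable — one SCC of size 2.
The largest has 4 vertices.

4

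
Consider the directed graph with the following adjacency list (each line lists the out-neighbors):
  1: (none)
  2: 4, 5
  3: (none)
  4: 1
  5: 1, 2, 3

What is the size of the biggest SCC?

2

{2, 5} are all mutually reachable — one SCC of size 2.
{3} is an SCC by itself.
{4} is an SCC by itself.
{1} is an SCC by itself.
The largest has 2 vertices.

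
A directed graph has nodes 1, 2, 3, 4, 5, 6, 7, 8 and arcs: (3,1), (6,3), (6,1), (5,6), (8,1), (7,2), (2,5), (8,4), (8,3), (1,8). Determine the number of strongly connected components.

{1, 3, 8} are all mutually reachable — one SCC of size 3.
{4} is an SCC by itself.
{2} is an SCC by itself.
{6} is an SCC by itself.
{7} is an SCC by itself.
(and 1 more singleton SCC)
That gives 6 strongly connected components.

6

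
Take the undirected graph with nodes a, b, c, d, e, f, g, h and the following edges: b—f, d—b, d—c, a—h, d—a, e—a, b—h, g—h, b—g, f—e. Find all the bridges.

c-d

The edges on the cycle d-b-g-h-a-d are not bridges since each lies on that cycle.
But removing c—d disconnects c from d — this is a bridge.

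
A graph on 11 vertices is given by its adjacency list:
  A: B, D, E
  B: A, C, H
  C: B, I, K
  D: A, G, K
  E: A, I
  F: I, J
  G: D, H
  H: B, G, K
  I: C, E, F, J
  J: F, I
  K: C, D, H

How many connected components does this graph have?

1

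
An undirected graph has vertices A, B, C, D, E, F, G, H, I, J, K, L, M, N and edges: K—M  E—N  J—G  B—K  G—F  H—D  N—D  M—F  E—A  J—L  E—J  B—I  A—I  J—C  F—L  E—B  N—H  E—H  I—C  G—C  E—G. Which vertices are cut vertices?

E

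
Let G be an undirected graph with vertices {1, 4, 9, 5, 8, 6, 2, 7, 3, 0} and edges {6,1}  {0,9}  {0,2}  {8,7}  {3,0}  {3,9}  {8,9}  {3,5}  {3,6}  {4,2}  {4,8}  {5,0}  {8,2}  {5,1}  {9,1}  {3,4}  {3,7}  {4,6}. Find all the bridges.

The edges on the cycle 3-4-6-1-5-3 are not bridges since each lies on that cycle.
Every edge lies on some cycle, so there are no bridges.

none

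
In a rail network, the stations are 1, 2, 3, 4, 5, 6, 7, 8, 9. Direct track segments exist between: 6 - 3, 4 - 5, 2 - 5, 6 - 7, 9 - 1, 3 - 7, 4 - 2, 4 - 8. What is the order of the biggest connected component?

4

Starting from 1 we can reach 1, 9. That is one component of size 2.
Starting from 3 we can reach 3, 6, 7. That is one component of size 3.
Starting from 2 we can reach 2, 4, 5, 8. That is one component of size 4.
The largest has 4 vertices.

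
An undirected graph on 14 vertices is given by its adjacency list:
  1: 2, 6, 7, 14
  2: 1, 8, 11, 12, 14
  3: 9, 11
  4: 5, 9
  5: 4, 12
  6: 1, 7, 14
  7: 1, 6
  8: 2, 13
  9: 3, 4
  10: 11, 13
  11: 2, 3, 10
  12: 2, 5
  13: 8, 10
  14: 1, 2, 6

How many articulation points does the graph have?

Removing 2 increases the component count from 1 to 2, so 2 is a cut vertex.
By contrast removing 6 leaves 1 component; it is not a cut vertex. No other vertex is a cut vertex either.

1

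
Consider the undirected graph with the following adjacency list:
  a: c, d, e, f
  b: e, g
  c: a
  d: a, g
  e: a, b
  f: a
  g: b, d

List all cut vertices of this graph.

Removing a increases the component count from 1 to 3, so a is a cut vertex.
By contrast removing f leaves 1 component; it is not a cut vertex. No other vertex is a cut vertex either.

a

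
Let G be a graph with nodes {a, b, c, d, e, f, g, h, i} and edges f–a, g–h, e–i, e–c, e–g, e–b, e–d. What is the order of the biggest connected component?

Starting from a we can reach a, f. That is one component of size 2.
Starting from b we can reach b, c, d, e, g, h, i. That is one component of size 7.
The largest has 7 vertices.

7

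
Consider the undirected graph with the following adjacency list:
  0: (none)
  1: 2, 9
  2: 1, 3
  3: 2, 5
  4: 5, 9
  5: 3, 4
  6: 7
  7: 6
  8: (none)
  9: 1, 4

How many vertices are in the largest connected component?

8 is isolated — a component by itself.
0 is isolated — a component by itself.
Starting from 6 we can reach 6, 7. That is one component of size 2.
Starting from 1 we can reach 1, 2, 3, 4, 5, 9. That is one component of size 6.
The largest has 6 vertices.

6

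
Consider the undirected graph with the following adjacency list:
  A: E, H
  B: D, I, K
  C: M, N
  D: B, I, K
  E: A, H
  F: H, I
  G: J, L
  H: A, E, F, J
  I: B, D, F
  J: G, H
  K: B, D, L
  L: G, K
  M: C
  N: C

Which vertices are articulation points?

Removing C increases the component count from 2 to 3, so C is a cut vertex.
Removing H increases the component count from 2 to 3, so H is a cut vertex.
By contrast removing L leaves 2 components; it is not a cut vertex. No other vertex is a cut vertex either.

C, H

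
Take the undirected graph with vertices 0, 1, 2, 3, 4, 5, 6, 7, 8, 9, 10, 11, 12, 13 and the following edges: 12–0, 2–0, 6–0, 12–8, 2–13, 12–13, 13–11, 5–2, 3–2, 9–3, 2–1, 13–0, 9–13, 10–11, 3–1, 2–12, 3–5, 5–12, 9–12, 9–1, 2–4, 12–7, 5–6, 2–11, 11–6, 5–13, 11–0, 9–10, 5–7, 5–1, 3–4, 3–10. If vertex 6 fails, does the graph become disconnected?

Deleting 6 leaves 1 component (was 1) (its neighbors 0, 5, 11 remain connected to each other), so 6 is not a cut vertex.

No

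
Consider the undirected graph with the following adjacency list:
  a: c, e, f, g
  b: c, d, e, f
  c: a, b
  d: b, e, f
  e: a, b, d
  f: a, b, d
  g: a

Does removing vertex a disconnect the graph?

Yes

Deleting a raises the number of components from 1 to 2, so a is a cut vertex.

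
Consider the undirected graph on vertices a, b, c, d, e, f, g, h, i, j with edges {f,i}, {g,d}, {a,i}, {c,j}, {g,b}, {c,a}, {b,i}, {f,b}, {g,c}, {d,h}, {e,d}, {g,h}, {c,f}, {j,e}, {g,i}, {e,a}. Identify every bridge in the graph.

The edges on the cycle c-j-e-a-c are not bridges since each lies on that cycle.
Every edge lies on some cycle, so there are no bridges.

none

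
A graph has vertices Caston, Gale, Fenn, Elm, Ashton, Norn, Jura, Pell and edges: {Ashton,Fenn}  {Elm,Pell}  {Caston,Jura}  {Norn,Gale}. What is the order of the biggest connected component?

2

Starting from Fenn we can reach Fenn, Ashton. That is one component of size 2.
Starting from Gale we can reach Gale, Norn. That is one component of size 2.
Starting from Jura we can reach Jura, Caston. That is one component of size 2.
Starting from Elm we can reach Elm, Pell. That is one component of size 2.
The largest has 2 vertices.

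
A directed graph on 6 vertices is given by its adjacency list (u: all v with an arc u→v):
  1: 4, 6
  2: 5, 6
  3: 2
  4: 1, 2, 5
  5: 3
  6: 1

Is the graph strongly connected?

From 2 we can reach every vertex (1, 2, 3, 4, 5, 6), and every vertex can reach 2 (1, 2, 3, 4, 5, 6). So the whole graph is one strongly connected component.

Yes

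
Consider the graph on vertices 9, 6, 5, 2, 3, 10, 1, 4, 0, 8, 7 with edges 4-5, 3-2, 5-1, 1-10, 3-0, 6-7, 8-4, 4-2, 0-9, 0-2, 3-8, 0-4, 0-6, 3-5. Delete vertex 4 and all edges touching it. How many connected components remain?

With 4 gone, the remaining components are: {0, 1, 2, 3, 5, 6, 7, 8, 9, 10}.
That is 1 component.

1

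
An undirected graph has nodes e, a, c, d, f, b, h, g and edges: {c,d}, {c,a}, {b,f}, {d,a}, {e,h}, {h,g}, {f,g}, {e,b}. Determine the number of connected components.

2

Starting from a we can reach a, c, d. That is one component of size 3.
Starting from b we can reach b, e, f, g, h. That is one component of size 5.
Total: 2 components.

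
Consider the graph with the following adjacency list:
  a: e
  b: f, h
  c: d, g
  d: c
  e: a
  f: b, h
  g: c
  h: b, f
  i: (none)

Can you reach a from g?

No

The component containing g is {c, d, g}, and a is not in it.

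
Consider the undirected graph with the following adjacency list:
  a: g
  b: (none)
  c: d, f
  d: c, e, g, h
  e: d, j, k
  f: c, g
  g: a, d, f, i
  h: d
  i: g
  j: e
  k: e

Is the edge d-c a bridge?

No

After removing d-c, the path d-g-f-c still connects them, so the edge is not a bridge.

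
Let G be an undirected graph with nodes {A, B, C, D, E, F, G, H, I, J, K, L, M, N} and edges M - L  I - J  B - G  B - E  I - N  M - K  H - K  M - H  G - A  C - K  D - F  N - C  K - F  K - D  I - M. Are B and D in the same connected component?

No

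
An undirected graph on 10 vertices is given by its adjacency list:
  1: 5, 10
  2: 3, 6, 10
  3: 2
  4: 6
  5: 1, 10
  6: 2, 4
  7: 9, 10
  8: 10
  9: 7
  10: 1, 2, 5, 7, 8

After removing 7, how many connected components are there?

With 7 gone, the remaining components are: {9}; {1, 2, 3, 4, 5, 6, 8, 10}.
That is 2 components.

2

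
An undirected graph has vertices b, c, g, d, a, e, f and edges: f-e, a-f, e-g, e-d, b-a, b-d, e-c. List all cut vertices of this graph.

e

Removing e increases the component count from 1 to 3, so e is a cut vertex.
By contrast removing d leaves 1 component; it is not a cut vertex. No other vertex is a cut vertex either.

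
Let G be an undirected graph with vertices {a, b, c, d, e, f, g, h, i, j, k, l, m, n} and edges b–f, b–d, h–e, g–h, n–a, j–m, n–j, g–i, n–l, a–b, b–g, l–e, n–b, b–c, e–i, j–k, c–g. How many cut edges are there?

5

The edges on the cycle n-a-b-n are not bridges since each lies on that cycle.
But removing j–k disconnects j from k; removing j–m disconnects j from m; removing d–b disconnects d from b; removing j–n disconnects j from n — these are bridges.
In total 5 edges are bridges.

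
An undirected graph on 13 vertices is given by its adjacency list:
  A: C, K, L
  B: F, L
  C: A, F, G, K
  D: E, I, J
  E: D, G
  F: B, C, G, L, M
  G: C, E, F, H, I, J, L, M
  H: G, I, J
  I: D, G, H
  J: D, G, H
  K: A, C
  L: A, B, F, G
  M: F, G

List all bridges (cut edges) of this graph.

none

The edges on the cycle G-M-F-G are not bridges since each lies on that cycle.
Every edge lies on some cycle, so there are no bridges.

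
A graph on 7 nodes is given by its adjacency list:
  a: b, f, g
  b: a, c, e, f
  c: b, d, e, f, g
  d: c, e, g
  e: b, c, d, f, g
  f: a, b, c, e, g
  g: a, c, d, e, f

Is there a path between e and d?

From e we can reach a, b, c, d, e, f, g, which includes d.

Yes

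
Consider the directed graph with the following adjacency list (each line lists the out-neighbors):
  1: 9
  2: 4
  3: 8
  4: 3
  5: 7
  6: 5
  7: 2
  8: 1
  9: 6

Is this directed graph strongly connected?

Yes

From 3 we can reach every vertex (1, 2, 3, 4, 5, 6, 7, 8, 9), and every vertex can reach 3 (1, 2, 3, 4, 5, 6, 7, 8, 9). So the whole graph is one strongly connected component.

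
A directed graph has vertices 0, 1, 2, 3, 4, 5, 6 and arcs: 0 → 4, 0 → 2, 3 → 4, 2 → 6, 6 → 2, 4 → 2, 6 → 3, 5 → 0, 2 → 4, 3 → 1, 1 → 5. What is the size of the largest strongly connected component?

7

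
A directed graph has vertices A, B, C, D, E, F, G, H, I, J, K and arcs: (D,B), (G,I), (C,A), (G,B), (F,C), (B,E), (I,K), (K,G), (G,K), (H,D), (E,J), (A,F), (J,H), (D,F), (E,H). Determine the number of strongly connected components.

3

{B, D, E, H, J} are all mutually reachable — one SCC of size 5.
{A, C, F} are all mutually reachable — one SCC of size 3.
{G, I, K} are all mutually reachable — one SCC of size 3.
That gives 3 strongly connected components.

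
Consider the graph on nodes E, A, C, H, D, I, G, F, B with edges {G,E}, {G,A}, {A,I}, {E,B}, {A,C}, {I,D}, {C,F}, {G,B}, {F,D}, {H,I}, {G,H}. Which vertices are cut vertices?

G

Removing G increases the component count from 1 to 2, so G is a cut vertex.
By contrast removing I leaves 1 component; it is not a cut vertex. No other vertex is a cut vertex either.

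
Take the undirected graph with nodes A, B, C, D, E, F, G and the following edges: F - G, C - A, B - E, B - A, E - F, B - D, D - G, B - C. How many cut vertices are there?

Removing B increases the component count from 1 to 2, so B is a cut vertex.
By contrast removing G leaves 1 component; it is not a cut vertex. No other vertex is a cut vertex either.

1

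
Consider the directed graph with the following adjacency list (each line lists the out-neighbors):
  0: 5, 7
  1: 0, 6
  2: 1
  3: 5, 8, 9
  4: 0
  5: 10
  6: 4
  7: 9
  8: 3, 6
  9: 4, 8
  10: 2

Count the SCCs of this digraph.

1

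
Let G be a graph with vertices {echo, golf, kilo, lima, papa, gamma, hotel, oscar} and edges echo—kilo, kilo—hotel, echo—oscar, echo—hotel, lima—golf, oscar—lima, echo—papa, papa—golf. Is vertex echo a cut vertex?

Deleting echo raises the number of components from 2 to 3, so echo is a cut vertex.

Yes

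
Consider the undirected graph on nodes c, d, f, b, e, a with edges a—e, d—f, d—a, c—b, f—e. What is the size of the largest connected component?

4

Starting from b we can reach b, c. That is one component of size 2.
Starting from a we can reach a, d, e, f. That is one component of size 4.
The largest has 4 vertices.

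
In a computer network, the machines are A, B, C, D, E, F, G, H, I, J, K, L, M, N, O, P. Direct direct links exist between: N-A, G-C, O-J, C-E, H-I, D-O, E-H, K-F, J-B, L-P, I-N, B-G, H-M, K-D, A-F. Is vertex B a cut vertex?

Deleting B leaves 2 components (was 2), so B is not a cut vertex.

No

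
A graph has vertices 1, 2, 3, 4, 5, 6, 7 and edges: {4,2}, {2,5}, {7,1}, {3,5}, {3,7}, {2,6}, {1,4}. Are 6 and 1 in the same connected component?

Yes

From 6 we can reach 1, 2, 3, 4, 5, 6, 7, which includes 1.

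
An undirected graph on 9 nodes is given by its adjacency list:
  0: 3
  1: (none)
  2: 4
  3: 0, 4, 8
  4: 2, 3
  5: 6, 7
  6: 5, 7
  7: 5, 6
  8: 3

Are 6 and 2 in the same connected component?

The component containing 6 is {5, 6, 7}, and 2 is not in it.

No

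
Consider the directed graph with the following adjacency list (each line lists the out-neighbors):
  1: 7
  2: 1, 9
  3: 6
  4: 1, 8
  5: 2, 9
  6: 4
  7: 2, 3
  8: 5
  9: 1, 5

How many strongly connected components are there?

{1, 2, 3, 4, 5, 6, 7, 8, 9} are all mutually reachable — one SCC of size 9.
That gives 1 strongly connected component.

1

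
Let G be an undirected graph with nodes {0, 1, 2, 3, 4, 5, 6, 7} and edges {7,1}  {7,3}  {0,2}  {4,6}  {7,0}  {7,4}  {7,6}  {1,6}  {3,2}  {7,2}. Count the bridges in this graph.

0

The edges on the cycle 7-1-6-7 are not bridges since each lies on that cycle.
Every edge lies on some cycle, so there are no bridges.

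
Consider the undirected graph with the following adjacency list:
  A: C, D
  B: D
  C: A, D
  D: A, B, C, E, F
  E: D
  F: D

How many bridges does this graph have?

3

The edges on the cycle D-C-A-D are not bridges since each lies on that cycle.
But removing D-E disconnects D from E; removing D-B disconnects D from B; removing D-F disconnects D from F — these are bridges.
That makes 3 bridges.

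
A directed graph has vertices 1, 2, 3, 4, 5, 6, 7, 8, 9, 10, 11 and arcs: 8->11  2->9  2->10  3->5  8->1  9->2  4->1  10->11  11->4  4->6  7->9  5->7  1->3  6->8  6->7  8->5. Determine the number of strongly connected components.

1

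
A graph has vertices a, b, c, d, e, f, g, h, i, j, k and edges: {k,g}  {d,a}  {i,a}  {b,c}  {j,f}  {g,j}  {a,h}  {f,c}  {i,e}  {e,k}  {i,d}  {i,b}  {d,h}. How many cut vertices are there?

1

Removing i increases the component count from 1 to 2, so i is a cut vertex.
By contrast removing b leaves 1 component; it is not a cut vertex. No other vertex is a cut vertex either.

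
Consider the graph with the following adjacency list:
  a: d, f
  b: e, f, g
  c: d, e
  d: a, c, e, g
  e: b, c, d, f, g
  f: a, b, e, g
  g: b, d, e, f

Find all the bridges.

none

The edges on the cycle f-g-b-e-d-a-f are not bridges since each lies on that cycle.
Every edge lies on some cycle, so there are no bridges.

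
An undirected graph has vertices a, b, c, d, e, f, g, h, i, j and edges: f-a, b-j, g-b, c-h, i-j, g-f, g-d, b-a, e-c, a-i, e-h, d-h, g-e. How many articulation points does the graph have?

Removing g increases the component count from 1 to 2, so g is a cut vertex.
By contrast removing d leaves 1 component; it is not a cut vertex. No other vertex is a cut vertex either.

1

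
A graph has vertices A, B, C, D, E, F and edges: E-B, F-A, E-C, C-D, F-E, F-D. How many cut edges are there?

The edges on the cycle F-E-C-D-F are not bridges since each lies on that cycle.
But removing E-B disconnects E from B; removing F-A disconnects F from A — these are bridges.
That makes 2 bridges.

2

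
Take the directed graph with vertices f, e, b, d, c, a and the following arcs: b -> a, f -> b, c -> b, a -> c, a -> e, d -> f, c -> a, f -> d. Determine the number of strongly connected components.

3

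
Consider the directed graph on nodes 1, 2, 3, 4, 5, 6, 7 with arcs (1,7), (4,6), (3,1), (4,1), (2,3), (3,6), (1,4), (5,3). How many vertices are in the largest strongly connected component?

{1, 4} are all mutually reachable — one SCC of size 2.
{2} is an SCC by itself.
{6} is an SCC by itself.
{3} is an SCC by itself.
{5} is an SCC by itself.
(and 1 more singleton SCC)
The largest has 2 vertices.

2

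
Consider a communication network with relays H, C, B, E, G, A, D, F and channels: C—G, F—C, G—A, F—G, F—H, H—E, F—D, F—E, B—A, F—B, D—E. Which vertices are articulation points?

F

Removing F increases the component count from 1 to 2, so F is a cut vertex.
By contrast removing H leaves 1 component; it is not a cut vertex. No other vertex is a cut vertex either.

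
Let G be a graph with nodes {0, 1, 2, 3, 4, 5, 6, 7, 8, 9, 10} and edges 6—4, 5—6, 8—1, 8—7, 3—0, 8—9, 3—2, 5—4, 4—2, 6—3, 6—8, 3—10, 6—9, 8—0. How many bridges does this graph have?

The edges on the cycle 5-6-4-5 are not bridges since each lies on that cycle.
But removing 8—1 disconnects 8 from 1; removing 3—10 disconnects 3 from 10; removing 8—7 disconnects 8 from 7 — these are bridges.
That makes 3 bridges.

3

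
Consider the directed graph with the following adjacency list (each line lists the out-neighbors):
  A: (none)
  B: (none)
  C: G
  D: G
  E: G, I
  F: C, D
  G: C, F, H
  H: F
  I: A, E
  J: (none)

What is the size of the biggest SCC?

{C, D, F, G, H} are all mutually reachable — one SCC of size 5.
{E, I} are all mutually reachable — one SCC of size 2.
{A} is an SCC by itself.
{B} is an SCC by itself.
{J} is an SCC by itself.
The largest has 5 vertices.

5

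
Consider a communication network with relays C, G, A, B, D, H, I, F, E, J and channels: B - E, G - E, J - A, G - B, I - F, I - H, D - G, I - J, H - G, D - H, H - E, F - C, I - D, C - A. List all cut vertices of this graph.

I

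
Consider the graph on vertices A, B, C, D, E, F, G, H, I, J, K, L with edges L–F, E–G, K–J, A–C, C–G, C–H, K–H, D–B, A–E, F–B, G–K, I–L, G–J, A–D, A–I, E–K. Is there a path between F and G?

Yes

From F we can reach A, B, C, D, E, F, G, H, I, J, K, L, which includes G.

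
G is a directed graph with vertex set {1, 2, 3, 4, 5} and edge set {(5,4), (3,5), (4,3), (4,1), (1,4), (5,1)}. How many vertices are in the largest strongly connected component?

4

{1, 3, 4, 5} are all mutually reachable — one SCC of size 4.
{2} is an SCC by itself.
The largest has 4 vertices.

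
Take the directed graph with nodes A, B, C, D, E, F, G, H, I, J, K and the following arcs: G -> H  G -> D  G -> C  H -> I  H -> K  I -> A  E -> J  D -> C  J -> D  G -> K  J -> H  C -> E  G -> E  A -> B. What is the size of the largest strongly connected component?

{C, D, E, J} are all mutually reachable — one SCC of size 4.
{B} is an SCC by itself.
{H} is an SCC by itself.
{K} is an SCC by itself.
{F} is an SCC by itself.
(and 3 more singleton SCCs)
The largest has 4 vertices.

4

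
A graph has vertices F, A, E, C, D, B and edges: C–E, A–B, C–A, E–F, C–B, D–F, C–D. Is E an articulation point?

Deleting E leaves 1 component (was 1) (its neighbors C, F remain connected to each other), so E is not a cut vertex.

No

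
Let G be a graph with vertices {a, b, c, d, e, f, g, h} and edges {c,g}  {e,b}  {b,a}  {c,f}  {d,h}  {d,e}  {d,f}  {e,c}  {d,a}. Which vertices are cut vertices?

Removing c increases the component count from 1 to 2, so c is a cut vertex.
Removing d increases the component count from 1 to 2, so d is a cut vertex.
By contrast removing b leaves 1 component; it is not a cut vertex. No other vertex is a cut vertex either.

c, d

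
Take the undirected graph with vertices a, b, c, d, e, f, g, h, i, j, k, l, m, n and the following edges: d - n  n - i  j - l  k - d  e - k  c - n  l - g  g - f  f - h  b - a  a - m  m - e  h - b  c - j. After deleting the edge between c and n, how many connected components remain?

1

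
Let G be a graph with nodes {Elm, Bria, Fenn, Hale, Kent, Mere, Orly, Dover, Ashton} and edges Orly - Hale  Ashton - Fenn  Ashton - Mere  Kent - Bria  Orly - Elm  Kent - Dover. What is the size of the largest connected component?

3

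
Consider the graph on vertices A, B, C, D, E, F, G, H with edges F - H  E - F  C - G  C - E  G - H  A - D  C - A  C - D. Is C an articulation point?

Yes

Deleting C raises the number of components from 2 to 3, so C is a cut vertex.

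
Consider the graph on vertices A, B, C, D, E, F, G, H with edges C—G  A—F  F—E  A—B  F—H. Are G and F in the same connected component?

The component containing G is {C, G}, and F is not in it.

No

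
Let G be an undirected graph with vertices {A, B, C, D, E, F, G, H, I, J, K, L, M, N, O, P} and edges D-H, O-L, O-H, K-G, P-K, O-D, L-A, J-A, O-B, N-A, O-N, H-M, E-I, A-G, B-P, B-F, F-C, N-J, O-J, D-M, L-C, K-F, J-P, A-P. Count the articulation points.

Removing O increases the component count from 2 to 3, so O is a cut vertex.
By contrast removing B leaves 2 components; it is not a cut vertex. No other vertex is a cut vertex either.

1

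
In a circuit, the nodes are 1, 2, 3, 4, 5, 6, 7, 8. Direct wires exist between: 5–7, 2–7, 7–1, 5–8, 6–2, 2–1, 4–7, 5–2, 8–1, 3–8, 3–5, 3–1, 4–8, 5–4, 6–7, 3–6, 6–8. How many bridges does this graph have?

0

The edges on the cycle 3-5-4-8-3 are not bridges since each lies on that cycle.
Every edge lies on some cycle, so there are no bridges.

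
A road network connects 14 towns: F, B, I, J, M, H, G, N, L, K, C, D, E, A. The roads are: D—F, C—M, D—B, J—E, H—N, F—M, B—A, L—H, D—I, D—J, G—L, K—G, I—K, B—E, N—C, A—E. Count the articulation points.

1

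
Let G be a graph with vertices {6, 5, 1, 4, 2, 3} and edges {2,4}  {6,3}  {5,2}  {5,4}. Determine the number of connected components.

3

1 is isolated — a component by itself.
Starting from 3 we can reach 3, 6. That is one component of size 2.
Starting from 2 we can reach 2, 4, 5. That is one component of size 3.
Total: 3 components.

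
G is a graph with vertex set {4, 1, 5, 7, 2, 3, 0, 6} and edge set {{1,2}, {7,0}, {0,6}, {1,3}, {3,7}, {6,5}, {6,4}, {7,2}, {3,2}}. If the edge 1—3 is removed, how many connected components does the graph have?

1 and 3 are still connected via 1-2-3, so the component count stays at 1.

1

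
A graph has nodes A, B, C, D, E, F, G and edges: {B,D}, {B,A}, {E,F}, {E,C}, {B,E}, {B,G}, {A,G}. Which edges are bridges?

B-D, B-E, C-E, E-F

The edges on the cycle B-A-G-B are not bridges since each lies on that cycle.
But removing E-F disconnects E from F; removing E-C disconnects E from C; removing B-D disconnects B from D; removing B-E disconnects B from E — these are bridges.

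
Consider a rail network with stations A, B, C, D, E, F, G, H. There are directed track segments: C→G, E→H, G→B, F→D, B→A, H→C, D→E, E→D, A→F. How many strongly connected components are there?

{A, B, C, D, E, F, G, H} are all mutually reachable — one SCC of size 8.
That gives 1 strongly connected component.

1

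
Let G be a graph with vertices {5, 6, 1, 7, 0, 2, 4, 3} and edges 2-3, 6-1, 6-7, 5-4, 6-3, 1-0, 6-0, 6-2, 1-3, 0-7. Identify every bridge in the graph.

The edges on the cycle 6-2-3-6 are not bridges since each lies on that cycle.
But removing 5-4 disconnects 5 from 4 — this is a bridge.

4-5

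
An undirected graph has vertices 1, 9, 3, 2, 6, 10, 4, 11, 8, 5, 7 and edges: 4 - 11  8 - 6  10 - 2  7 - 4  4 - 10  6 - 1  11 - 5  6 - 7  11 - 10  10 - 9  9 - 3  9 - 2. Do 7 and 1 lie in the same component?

From 7 we can reach 1, 2, 3, 4, 5, 6, 7, 8, 9, 10, 11, which includes 1.

Yes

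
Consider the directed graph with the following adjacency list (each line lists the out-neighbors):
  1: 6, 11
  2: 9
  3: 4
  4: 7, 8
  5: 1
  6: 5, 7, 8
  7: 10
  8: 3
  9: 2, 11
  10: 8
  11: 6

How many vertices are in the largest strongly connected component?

{3, 4, 7, 8, 10} are all mutually reachable — one SCC of size 5.
{1, 5, 6, 11} are all mutually reachable — one SCC of size 4.
{2, 9} are all mutually reachable — one SCC of size 2.
The largest has 5 vertices.

5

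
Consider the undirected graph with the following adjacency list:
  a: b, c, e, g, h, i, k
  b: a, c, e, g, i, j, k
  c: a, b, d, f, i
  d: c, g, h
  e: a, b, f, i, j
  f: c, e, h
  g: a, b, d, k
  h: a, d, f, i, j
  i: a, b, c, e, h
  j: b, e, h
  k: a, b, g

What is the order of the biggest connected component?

11

Starting from a we can reach a, b, c, d, e, f, g, h, i, j, k. That is one component of size 11.
The largest has 11 vertices.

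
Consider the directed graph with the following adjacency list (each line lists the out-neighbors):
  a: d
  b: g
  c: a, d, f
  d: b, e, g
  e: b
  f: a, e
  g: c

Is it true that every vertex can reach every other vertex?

Yes

From c we can reach every vertex (a, b, c, d, e, f, g), and every vertex can reach c (a, b, c, d, e, f, g). So the whole graph is one strongly connected component.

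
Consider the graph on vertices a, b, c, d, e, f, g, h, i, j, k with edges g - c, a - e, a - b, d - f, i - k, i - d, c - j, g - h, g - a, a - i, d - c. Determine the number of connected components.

1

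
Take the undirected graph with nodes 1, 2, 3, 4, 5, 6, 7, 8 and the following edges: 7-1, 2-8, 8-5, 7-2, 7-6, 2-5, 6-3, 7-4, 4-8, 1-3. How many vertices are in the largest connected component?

8

Starting from 1 we can reach 1, 2, 3, 4, 5, 6, 7, 8. That is one component of size 8.
The largest has 8 vertices.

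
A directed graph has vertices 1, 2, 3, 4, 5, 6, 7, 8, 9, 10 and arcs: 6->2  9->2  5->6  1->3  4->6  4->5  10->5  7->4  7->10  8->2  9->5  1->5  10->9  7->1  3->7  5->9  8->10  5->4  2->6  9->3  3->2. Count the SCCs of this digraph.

3

{1, 3, 4, 5, 7, 9, 10} are all mutually reachable — one SCC of size 7.
{2, 6} are all mutually reachable — one SCC of size 2.
{8} is an SCC by itself.
That gives 3 strongly connected components.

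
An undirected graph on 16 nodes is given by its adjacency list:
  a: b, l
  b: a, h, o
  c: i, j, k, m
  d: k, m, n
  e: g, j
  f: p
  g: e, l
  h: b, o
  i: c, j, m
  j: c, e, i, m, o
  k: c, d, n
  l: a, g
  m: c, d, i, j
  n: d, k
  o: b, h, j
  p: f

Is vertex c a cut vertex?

No

Deleting c leaves 2 components (was 2), so c is not a cut vertex.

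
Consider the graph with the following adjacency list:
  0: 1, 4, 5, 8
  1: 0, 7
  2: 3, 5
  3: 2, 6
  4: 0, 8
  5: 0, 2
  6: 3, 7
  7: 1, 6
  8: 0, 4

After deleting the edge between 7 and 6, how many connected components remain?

1

7 and 6 are still connected via 7-1-0-5-2-3-6, so the component count stays at 1.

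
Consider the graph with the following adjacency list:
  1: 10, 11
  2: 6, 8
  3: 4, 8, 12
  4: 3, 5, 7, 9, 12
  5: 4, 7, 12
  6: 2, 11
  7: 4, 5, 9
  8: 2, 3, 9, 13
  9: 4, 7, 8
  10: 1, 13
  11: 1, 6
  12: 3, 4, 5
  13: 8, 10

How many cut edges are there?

0

The edges on the cycle 8-2-6-11-1-10-13-8 are not bridges since each lies on that cycle.
Every edge lies on some cycle, so there are no bridges.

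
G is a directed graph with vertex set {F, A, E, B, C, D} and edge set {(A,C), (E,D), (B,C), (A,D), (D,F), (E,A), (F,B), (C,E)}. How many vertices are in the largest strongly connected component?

{A, B, C, D, E, F} are all mutually reachable — one SCC of size 6.
The largest has 6 vertices.

6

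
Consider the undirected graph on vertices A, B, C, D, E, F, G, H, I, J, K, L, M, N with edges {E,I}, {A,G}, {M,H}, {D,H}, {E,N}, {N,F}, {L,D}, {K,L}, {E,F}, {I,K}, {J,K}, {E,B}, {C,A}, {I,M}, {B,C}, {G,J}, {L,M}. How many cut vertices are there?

Removing E increases the component count from 1 to 2, so E is a cut vertex.
By contrast removing I leaves 1 component; it is not a cut vertex. No other vertex is a cut vertex either.

1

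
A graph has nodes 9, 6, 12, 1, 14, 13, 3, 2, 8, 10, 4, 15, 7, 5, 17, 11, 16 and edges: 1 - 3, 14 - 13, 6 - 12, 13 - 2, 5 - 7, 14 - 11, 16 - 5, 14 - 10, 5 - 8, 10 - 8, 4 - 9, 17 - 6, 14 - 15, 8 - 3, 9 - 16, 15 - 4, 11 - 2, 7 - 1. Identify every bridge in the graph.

12-6, 17-6

The edges on the cycle 14-13-2-11-14 are not bridges since each lies on that cycle.
But removing 17 - 6 disconnects 17 from 6; removing 12 - 6 disconnects 12 from 6 — these are bridges.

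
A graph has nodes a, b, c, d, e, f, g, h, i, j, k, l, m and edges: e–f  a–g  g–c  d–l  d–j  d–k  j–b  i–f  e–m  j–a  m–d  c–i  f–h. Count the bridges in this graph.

The edges on the cycle e-m-d-j-a-g-c-i-f-e are not bridges since each lies on that cycle.
But removing f–h disconnects f from h; removing l–d disconnects l from d; removing b–j disconnects b from j; removing d–k disconnects d from k — these are bridges.
That makes 4 bridges.

4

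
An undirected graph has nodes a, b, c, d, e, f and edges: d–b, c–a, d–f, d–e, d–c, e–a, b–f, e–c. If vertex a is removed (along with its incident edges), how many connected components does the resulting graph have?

With a gone, the remaining components are: {b, c, d, e, f}.
That is 1 component.

1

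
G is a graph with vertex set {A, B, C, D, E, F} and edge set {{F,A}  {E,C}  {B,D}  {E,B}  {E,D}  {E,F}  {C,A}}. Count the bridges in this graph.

The edges on the cycle E-B-D-E are not bridges since each lies on that cycle.
Every edge lies on some cycle, so there are no bridges.

0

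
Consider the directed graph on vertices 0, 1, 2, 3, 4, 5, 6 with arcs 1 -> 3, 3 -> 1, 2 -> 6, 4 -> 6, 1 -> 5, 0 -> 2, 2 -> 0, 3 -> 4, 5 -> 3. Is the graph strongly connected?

There is no directed path from 3 to 0, so the graph is not strongly connected.

No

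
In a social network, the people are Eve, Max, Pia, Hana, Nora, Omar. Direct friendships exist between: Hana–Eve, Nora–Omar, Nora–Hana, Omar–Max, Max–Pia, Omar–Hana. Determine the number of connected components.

1

Starting from Eve we can reach Eve, Max, Pia, Hana, Nora, Omar. That is one component of size 6.
Total: 1 component.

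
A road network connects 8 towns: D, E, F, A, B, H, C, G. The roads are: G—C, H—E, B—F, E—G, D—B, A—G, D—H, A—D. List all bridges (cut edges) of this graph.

B-D, B-F, C-G

The edges on the cycle A-D-H-E-G-A are not bridges since each lies on that cycle.
But removing B—F disconnects B from F; removing D—B disconnects D from B; removing G—C disconnects G from C — these are bridges.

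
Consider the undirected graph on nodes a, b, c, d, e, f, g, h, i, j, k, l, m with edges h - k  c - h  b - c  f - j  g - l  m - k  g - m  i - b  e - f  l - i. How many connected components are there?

4

d is isolated — a component by itself.
a is isolated — a component by itself.
Starting from e we can reach e, f, j. That is one component of size 3.
Starting from b we can reach b, c, g, h, i, k, l, m. That is one component of size 8.
Total: 4 components.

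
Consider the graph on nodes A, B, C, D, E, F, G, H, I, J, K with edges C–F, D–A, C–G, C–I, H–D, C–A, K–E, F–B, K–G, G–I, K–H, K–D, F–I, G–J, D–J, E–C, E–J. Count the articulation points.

Removing F increases the component count from 1 to 2, so F is a cut vertex.
By contrast removing I leaves 1 component; it is not a cut vertex. No other vertex is a cut vertex either.

1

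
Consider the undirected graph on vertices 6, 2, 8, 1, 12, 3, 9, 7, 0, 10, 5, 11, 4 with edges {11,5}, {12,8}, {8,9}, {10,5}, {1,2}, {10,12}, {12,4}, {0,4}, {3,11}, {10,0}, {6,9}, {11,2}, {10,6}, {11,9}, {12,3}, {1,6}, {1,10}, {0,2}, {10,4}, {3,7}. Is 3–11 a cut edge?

After removing 3–11, the path 3-12-10-5-11 still connects them, so the edge is not a bridge.

No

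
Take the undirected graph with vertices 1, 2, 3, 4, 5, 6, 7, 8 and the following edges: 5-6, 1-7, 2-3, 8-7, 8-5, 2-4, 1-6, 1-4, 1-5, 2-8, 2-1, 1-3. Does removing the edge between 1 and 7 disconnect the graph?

After removing 1-7, the path 1-2-8-7 still connects them, so the edge is not a bridge.

No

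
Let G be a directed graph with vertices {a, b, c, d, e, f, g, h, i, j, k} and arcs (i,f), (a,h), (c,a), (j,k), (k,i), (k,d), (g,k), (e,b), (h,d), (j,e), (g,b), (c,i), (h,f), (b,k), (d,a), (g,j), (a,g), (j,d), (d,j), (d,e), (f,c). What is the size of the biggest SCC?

11

{a, b, c, d, e, f, g, h, i, j, k} are all mutually reachable — one SCC of size 11.
The largest has 11 vertices.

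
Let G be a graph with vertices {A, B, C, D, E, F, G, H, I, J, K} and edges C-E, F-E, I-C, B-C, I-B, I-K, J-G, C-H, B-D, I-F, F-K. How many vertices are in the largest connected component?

8

A is isolated — a component by itself.
Starting from G we can reach G, J. That is one component of size 2.
Starting from B we can reach B, C, D, E, F, H, I, K. That is one component of size 8.
The largest has 8 vertices.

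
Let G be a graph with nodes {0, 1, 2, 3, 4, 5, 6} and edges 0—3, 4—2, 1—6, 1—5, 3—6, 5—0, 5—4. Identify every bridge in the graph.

The edges on the cycle 1-5-0-3-6-1 are not bridges since each lies on that cycle.
But removing 4—2 disconnects 4 from 2; removing 5—4 disconnects 5 from 4 — these are bridges.

2-4, 4-5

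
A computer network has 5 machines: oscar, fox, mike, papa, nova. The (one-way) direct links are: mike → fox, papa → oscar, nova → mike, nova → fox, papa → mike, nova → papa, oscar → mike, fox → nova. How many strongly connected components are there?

1

{fox, mike, nova, papa, oscar} are all mutually reachable — one SCC of size 5.
That gives 1 strongly connected component.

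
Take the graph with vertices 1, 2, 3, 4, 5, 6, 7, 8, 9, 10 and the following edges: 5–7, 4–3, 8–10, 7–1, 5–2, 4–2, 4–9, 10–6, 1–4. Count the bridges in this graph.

The edges on the cycle 5-7-1-4-2-5 are not bridges since each lies on that cycle.
But removing 10–6 disconnects 10 from 6; removing 4–3 disconnects 4 from 3; removing 4–9 disconnects 4 from 9; removing 10–8 disconnects 10 from 8 — these are bridges.
That makes 4 bridges.

4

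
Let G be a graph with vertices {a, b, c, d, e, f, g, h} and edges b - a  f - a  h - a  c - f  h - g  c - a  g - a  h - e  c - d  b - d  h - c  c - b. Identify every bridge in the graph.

e-h

The edges on the cycle c-b-d-c are not bridges since each lies on that cycle.
But removing h - e disconnects h from e — this is a bridge.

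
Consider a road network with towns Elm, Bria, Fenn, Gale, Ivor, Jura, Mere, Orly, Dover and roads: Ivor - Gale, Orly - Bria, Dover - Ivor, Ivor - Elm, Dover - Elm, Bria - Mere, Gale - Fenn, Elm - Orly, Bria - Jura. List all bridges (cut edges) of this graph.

Bria-Jura, Bria-Mere, Bria-Orly, Elm-Orly, Fenn-Gale, Gale-Ivor

The edges on the cycle Dover-Ivor-Elm-Dover are not bridges since each lies on that cycle.
But removing Ivor - Gale disconnects Ivor from Gale; removing Elm - Orly disconnects Elm from Orly; removing Gale - Fenn disconnects Gale from Fenn; removing Bria - Mere disconnects Bria from Mere — these are bridges.
In total 6 edges are bridges.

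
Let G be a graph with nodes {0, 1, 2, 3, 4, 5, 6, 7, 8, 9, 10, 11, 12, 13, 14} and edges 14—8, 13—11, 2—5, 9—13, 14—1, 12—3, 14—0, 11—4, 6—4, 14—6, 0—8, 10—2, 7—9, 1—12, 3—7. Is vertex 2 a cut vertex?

Deleting 2 raises the number of components from 2 to 3, so 2 is a cut vertex.

Yes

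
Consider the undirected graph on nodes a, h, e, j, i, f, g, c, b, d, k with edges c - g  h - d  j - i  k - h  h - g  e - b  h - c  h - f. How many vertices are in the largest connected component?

a is isolated — a component by itself.
Starting from i we can reach i, j. That is one component of size 2.
Starting from b we can reach b, e. That is one component of size 2.
Starting from c we can reach c, d, f, g, h, k. That is one component of size 6.
The largest has 6 vertices.

6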